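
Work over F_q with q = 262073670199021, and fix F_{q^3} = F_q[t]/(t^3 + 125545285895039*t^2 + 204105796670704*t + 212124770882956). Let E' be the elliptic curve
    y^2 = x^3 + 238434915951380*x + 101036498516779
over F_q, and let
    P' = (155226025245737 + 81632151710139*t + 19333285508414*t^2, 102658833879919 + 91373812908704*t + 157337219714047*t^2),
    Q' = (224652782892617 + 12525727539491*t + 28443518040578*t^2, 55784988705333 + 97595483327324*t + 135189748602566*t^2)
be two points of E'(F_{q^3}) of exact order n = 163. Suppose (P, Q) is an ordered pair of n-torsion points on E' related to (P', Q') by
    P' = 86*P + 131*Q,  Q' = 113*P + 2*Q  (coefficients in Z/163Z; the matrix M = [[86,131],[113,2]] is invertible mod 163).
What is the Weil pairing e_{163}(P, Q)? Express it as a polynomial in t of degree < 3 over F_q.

Since e_{163}(P,P)=e_{163}(Q,Q)=1 and e_{163}(Q,P)=e_{163}(P,Q)^{-1}, expanding e_{163}(86*P + 131*Q,113*P + 2*Q) leaves e(P,Q)^det(M).
Inverting 39 mod 163: 46. Thus e_{163}(P,Q) = e(P',Q')^{46}.
Double-and-add over 10100011: 8-1 doublings, 4-1 additions; each step l_{T,T}/v_{2T} or l_{T,P'}/v at Q'+S for random S.
The quotient is 147835680322619 + 233021156007059*t + 35331448372109*t^2.
e_{163}(P,Q) = (147835680322619 + 233021156007059*t + 35331448372109*t^2)^{46} = 38278800501291 + 39729109525920*t + 94949401152422*t^2.

38278800501291 + 39729109525920*t + 94949401152422*t^2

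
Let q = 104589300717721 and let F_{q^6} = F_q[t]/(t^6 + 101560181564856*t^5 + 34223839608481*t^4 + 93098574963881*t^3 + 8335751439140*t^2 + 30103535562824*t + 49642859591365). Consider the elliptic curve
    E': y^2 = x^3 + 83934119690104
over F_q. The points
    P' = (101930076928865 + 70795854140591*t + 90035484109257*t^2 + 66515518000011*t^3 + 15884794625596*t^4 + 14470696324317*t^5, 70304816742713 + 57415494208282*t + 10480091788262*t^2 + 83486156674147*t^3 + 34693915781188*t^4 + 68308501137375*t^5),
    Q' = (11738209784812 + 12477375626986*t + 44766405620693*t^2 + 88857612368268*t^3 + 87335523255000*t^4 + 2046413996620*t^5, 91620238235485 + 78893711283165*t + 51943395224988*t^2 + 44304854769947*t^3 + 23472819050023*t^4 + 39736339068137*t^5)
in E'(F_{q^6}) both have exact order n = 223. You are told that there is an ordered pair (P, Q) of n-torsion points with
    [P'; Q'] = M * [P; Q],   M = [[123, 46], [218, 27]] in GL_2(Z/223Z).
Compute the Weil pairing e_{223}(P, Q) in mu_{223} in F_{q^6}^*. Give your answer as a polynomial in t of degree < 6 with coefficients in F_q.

Under M = [[123,46],[218,27]] in GL_2(Z/223), e_{223}(P',Q') = e_{223}(P,Q)^(123*27-46*218 mod 223).
det M = 123*27 - 46*218 = -6707 = 206 (mod 223); 206^{-1} = 118 (mod 223).
Miller loop for e_{223} over F_{104589300717721^6}: bits of 223 = 11011111; 7 double steps + 6 add steps, l/v at each.
f_P(D_Q)/f_Q(D_P) = 1972696527004 + 44039920560777*t + 23202683806678*t^2 + 5907876666783*t^3 + 33149680658885*t^4 + 86090282847226*t^5.
e_{223}(P,Q) = (1972696527004 + 44039920560777*t + 23202683806678*t^2 + 5907876666783*t^3 + 33149680658885*t^4 + 86090282847226*t^5)^{118} = 18698659295228 + 64772017484778*t + 46487711851284*t^2 + 51839052985286*t^3 + 56635202324861*t^4 + 74732872330396*t^5.

18698659295228 + 64772017484778*t + 46487711851284*t^2 + 51839052985286*t^3 + 56635202324861*t^4 + 74732872330396*t^5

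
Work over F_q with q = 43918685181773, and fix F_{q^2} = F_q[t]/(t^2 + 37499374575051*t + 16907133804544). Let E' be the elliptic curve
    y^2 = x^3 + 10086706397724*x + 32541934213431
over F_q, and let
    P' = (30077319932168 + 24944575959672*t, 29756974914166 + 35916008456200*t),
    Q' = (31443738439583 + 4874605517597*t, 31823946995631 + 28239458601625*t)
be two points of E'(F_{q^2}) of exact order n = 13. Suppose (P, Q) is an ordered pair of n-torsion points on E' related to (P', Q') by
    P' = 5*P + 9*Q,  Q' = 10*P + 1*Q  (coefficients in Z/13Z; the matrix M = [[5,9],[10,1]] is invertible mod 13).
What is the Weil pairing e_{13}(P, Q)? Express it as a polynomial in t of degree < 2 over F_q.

Alternating bilinearity on E[13] (values in mu_{13} in F_{43918685181773^2}) gives e(P',Q') = e(P,Q)^det(M).
Hence e(P,Q) = e(P',Q')^{11} where 11 = 6^{-1} mod 13.
Double-and-add over 1101: 4-1 doublings, 3-1 additions; each step l_{T,T}/v_{2T} or l_{T,P'}/v at Q'+S for random S.
So e_{13}(P',Q') = 6438673811624 + 26592741671209*t.
Raise to 11: e(P,Q) = 38654687444649 + 37924790135504*t in mu_{13}.

38654687444649 + 37924790135504*t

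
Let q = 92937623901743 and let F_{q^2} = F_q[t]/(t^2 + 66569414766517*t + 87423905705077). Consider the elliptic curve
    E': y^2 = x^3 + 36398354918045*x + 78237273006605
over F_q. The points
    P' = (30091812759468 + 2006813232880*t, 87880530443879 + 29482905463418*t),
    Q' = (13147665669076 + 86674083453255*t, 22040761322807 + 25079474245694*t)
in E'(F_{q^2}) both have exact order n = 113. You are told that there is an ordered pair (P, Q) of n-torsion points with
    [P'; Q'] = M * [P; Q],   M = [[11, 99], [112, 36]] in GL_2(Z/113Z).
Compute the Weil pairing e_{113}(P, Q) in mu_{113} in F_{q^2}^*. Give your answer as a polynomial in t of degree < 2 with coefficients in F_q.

56660659033971 + 12000686896843*t

Under M = [[11,99],[112,36]] in GL_2(Z/113), e_{113}(P',Q') = e_{113}(P,Q)^(11*36-99*112 mod 113).
det M = 11*36 - 99*112 = -10692 = 43 (mod 113); 43^{-1} = 92 (mod 113).
Build f_{113,P'} and f_{113,Q'} via the 7-bit ladder of 113=1110001_2; evaluate at shifted divisors; quotient in F_{92937623901743^2}.
So e_{113}(P',Q') = 30170995271305 + 30608159932095*t.
Finally e_{113}(P,Q) = 56660659033971 + 12000686896843*t.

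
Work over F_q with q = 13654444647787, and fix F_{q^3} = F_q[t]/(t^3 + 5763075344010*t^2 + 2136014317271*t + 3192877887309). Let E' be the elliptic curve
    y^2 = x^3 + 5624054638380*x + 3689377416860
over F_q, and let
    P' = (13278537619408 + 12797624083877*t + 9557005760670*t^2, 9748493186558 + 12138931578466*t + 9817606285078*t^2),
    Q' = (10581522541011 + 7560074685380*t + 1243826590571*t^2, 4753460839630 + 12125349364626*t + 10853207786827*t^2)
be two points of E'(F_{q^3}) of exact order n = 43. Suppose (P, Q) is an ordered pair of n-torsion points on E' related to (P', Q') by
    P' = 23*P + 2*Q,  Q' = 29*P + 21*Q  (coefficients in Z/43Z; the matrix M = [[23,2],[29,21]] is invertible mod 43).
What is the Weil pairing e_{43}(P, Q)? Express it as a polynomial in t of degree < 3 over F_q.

9909492521748 + 2208679949005*t + 4517799023871*t^2

Alternating bilinearity on E[43] (values in mu_{43} in F_{13654444647787^3}) gives e(P',Q') = e(P,Q)^det(M).
det(M) mod 43 = 38; its inverse in (Z/43)^* is 17 (check: 38*17 mod 43 = 1).
6-bit Miller (101011) on E'/F_{13654444647787} with a'=5624054638380, b'=3689377416860: accumulate tangent/chord ratios at Q'+S and P'+S'.
Miller gives e_{43}(P',Q') = 10605768891355 + 7175278074158*t + 1714250883046*t^2 in F_{13654444647787^3}.
Finally e_{43}(P,Q) = 9909492521748 + 2208679949005*t + 4517799023871*t^2.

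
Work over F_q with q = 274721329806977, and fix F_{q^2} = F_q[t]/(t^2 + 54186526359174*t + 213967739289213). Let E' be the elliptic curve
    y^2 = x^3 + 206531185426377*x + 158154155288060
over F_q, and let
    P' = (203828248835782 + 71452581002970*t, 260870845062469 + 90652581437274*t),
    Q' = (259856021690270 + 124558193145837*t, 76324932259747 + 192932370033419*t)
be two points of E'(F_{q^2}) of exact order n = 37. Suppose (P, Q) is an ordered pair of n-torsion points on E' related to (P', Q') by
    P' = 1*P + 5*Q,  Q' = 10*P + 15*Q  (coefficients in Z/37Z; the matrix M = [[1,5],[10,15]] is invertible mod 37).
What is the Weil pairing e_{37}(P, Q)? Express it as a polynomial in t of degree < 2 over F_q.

94655529002989 + 136433802813259*t

The 37-Weil pairing on E[37] over F_{274721329806977} is alternating-bilinear: e_{37}(P',Q') = e_{37}(P,Q)^det(M).
So e_{37}(P,Q) = e_{37}(P',Q')^{19}, since 2*19 = 1 mod 37.
6-bit Miller (100101) on E'/F_{274721329806977} with a'=206531185426377, b'=158154155288060: accumulate tangent/chord ratios at Q'+S and P'+S'.
e_{37}(P',Q') = 249883463753582 + 120119538137580*t.
Raise to 19: e(P,Q) = 94655529002989 + 136433802813259*t in mu_{37}.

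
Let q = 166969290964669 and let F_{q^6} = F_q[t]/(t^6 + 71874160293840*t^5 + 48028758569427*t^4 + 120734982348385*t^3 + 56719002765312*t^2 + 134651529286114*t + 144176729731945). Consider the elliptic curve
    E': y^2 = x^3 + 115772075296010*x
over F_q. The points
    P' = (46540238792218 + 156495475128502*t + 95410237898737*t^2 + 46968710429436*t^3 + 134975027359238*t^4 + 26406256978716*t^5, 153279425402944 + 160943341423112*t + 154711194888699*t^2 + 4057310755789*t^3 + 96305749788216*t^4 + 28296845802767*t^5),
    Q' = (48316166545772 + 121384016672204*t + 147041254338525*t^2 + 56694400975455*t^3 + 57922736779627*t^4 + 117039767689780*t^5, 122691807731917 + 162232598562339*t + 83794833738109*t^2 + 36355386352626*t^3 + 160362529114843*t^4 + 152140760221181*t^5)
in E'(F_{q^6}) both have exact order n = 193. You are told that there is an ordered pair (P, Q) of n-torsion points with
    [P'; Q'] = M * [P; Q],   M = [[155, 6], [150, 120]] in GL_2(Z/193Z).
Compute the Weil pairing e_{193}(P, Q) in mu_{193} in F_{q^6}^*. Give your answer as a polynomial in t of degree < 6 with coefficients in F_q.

Since e_{193}(P,P)=e_{193}(Q,Q)=1 and e_{193}(Q,P)=e_{193}(P,Q)^{-1}, expanding e_{193}(155*P + 6*Q,150*P + 120*Q) leaves e(P,Q)^det(M).
So e_{193}(P,Q) = e_{193}(P',Q')^{31}, since 137*31 = 1 mod 193.
n = 193 = (11000001)_2 (8 bits, wt 3); accumulate f_{193,P'}(Q'+S)/f_{193,P'}(S) along the 7-step ladder.
The quotient is 89200005557974 + 16631896877567*t + 115435354369086*t^2 + 163664656468387*t^3 + 67136509435969*t^4 + 140891428226723*t^5.
Raise to 31: e(P,Q) = 153078508234413 + 32422381795545*t + 14959387240450*t^2 + 156705291221181*t^3 + 147402080194312*t^4 + 163450753342691*t^5 in mu_{193}.

153078508234413 + 32422381795545*t + 14959387240450*t^2 + 156705291221181*t^3 + 147402080194312*t^4 + 163450753342691*t^5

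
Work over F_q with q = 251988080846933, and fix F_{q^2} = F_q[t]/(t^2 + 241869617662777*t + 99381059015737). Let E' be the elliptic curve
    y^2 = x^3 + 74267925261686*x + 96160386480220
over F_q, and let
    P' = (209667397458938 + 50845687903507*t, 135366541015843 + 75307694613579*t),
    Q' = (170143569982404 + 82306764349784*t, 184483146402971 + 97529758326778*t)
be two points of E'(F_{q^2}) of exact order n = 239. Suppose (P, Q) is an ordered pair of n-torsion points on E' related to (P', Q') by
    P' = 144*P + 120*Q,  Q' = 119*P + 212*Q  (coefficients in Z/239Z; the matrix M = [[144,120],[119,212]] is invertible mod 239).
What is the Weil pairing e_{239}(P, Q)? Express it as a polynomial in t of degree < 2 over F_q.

217051689955509 + 88318803910710*t

The 239-Weil pairing on E[239] over F_{251988080846933} is alternating-bilinear: e_{239}(P',Q') = e_{239}(P,Q)^det(M).
det M = 144*212 - 120*119 = 16248 = 235 (mod 239); 235^{-1} = 179 (mod 239).
Double-and-add over 11101111: 8-1 doublings, 7-1 additions; each step l_{T,T}/v_{2T} or l_{T,P'}/v at Q'+S for random S.
Miller gives e_{239}(P',Q') = 167010541162904 + 55882417193847*t in F_{251988080846933^2}.
Thus e_{239}(P,Q) = 217051689955509 + 88318803910710*t.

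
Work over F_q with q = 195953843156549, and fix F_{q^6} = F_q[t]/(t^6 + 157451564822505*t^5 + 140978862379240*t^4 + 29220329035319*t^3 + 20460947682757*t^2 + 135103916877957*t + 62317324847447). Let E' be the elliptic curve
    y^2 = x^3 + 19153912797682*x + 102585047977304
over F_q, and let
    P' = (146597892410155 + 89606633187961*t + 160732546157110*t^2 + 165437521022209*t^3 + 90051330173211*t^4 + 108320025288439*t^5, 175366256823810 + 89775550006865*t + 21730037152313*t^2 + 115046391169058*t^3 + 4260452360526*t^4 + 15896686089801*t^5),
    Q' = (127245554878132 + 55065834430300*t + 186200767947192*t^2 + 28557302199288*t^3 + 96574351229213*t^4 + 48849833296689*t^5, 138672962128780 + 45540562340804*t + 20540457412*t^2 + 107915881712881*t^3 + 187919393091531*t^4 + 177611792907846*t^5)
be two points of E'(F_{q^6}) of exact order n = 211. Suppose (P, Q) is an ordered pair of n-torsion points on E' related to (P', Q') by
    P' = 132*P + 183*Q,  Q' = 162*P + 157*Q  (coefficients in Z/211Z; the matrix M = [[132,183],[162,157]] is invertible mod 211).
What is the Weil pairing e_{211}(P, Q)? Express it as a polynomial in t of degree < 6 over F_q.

145049332988798 + 94703635462695*t + 33970726065725*t^2 + 44367513365736*t^3 + 155462982387601*t^4 + 136231016380606*t^5

e_{211}(aP+bQ,cP+dQ) = e_{211}(P,Q)^(ad-bc); with (a,b,c,d)=(132,183,162,157) this gives the det-211 law.
So e_{211}(P,Q) = e_{211}(P',Q')^{109}, since 151*109 = 1 mod 211.
8-bit Miller (11010011) on E'/F_{195953843156549} with a'=19153912797682, b'=102585047977304: accumulate tangent/chord ratios at Q'+S and P'+S'.
The quotient is 124539466669309 + 183756410532941*t + 124273829424695*t^2 + 195034342389632*t^3 + 88539158578424*t^4 + 101581763976528*t^5.
Finally e_{211}(P,Q) = 145049332988798 + 94703635462695*t + 33970726065725*t^2 + 44367513365736*t^3 + 155462982387601*t^4 + 136231016380606*t^5.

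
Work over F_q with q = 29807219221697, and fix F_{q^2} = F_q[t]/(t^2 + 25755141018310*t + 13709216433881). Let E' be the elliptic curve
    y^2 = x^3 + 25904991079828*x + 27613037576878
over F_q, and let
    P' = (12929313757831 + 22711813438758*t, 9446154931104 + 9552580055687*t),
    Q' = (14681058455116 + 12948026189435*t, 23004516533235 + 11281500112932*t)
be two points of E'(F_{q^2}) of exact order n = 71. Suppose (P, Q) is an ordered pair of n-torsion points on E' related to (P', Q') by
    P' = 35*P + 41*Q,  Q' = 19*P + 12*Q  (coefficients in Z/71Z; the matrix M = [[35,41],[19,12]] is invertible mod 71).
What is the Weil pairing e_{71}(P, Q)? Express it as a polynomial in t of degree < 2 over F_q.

7507824864904 + 23036250164466*t

Since e_{71}(P,P)=e_{71}(Q,Q)=1 and e_{71}(Q,P)=e_{71}(P,Q)^{-1}, expanding e_{71}(35*P + 41*Q,19*P + 12*Q) leaves e(P,Q)^det(M).
So e_{71}(P,Q) = e_{71}(P',Q')^{53}, since 67*53 = 1 mod 71.
Miller loop for e_{71} over F_{29807219221697^2}: bits of 71 = 1000111; 6 double steps + 3 add steps, l/v at each.
So e_{71}(P',Q') = 19668132624678 + 1296312865837*t.
Raise to 53: e(P,Q) = 7507824864904 + 23036250164466*t in mu_{71}.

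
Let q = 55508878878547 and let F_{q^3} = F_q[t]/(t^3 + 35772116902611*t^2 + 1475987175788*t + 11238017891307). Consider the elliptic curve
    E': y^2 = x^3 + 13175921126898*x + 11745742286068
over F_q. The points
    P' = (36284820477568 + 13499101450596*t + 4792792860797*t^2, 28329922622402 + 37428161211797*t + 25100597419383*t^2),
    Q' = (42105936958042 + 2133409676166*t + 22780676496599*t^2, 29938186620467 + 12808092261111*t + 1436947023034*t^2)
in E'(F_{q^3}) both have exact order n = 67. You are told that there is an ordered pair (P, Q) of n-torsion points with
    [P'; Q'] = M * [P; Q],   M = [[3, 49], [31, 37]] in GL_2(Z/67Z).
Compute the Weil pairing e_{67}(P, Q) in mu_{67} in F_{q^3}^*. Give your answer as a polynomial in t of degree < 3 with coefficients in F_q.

49815155878190 + 4133597181894*t + 27667646615882*t^2

Under M = [[3,49],[31,37]] in GL_2(Z/67), e_{67}(P',Q') = e_{67}(P,Q)^(3*37-49*31 mod 67).
det M = 3*37 - 49*31 = -1408 = 66 (mod 67); 66^{-1} = 66 (mod 67).
Run Miller on y^2=x^3+13175921126898*x+11745742286068 over F_{55508878878547}: ladder 1000011 (7 bits); e = f_P(D_Q)/f_Q(D_P).
Miller gives e_{67}(P',Q') = 32328462645602 + 1321398032640*t + 15221696501951*t^2 in F_{55508878878547^3}.
Finally e_{67}(P,Q) = 49815155878190 + 4133597181894*t + 27667646615882*t^2.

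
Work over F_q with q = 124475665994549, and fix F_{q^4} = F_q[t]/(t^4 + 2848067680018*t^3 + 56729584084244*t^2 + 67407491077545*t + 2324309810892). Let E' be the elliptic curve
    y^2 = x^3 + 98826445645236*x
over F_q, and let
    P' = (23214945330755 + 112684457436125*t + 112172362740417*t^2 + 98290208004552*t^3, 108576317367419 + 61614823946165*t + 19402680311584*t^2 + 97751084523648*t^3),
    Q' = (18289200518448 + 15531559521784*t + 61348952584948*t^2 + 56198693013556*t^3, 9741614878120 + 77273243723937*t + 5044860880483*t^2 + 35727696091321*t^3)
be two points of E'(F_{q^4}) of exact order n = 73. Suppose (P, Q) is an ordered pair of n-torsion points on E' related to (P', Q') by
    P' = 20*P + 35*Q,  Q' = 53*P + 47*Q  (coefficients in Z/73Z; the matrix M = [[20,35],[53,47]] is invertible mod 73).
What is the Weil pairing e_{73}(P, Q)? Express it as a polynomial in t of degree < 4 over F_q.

Under M = [[20,35],[53,47]] in GL_2(Z/73), e_{73}(P',Q') = e_{73}(P,Q)^(20*47-35*53 mod 73).
So e_{73}(P,Q) = e_{73}(P',Q')^{58}, since 34*58 = 1 mod 73.
Double-and-add over 1001001: 7-1 doublings, 3-1 additions; each step l_{T,T}/v_{2T} or l_{T,P'}/v at Q'+S for random S.
Result: e(P',Q') = 56249146445504 + 52838627607757*t + 2727595361814*t^2 + 81382756211445*t^3.
(56249146445504 + 52838627607757*t + 2727595361814*t^2 + 81382756211445*t^3)^{58} mod (124475665994549,f) = 59012591349617 + 23038408209504*t + 112574263053148*t^2 + 43634776562580*t^3.

59012591349617 + 23038408209504*t + 112574263053148*t^2 + 43634776562580*t^3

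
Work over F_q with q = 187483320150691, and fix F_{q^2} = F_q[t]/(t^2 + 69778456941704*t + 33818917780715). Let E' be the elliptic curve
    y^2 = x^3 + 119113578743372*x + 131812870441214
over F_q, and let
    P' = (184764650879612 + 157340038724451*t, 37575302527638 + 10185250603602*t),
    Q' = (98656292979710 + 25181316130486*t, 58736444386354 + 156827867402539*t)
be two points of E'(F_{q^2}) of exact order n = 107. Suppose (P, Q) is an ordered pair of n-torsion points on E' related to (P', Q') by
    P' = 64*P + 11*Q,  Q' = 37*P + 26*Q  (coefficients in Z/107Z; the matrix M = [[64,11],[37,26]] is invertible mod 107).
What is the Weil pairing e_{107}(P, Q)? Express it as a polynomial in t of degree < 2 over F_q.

167922585984820 + 95444709190341*t

Since e_{107}(P,P)=e_{107}(Q,Q)=1 and e_{107}(Q,P)=e_{107}(P,Q)^{-1}, expanding e_{107}(64*P + 11*Q,37*P + 26*Q) leaves e(P,Q)^det(M).
det(M) mod 107 = 80; its inverse in (Z/107)^* is 103 (check: 80*103 mod 107 = 1).
Double-and-add over 1101011: 7-1 doublings, 5-1 additions; each step l_{T,T}/v_{2T} or l_{T,P'}/v at Q'+S for random S.
Miller gives e_{107}(P',Q') = 49265805502320 + 160098918181039*t in F_{187483320150691^2}.
e_{107}(P,Q) = (49265805502320 + 160098918181039*t)^{103} = 167922585984820 + 95444709190341*t.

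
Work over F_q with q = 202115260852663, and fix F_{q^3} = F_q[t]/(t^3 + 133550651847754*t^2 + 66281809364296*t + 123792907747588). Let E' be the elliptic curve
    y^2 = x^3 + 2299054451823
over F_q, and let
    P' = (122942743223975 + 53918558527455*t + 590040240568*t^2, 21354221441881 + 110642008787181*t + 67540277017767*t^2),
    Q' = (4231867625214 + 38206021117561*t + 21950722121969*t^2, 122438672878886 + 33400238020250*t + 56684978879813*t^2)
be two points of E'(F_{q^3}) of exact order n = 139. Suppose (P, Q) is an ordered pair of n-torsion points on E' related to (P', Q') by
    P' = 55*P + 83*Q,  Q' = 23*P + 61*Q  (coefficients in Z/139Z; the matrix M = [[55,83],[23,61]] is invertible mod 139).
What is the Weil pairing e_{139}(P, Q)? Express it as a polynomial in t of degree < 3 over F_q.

The 139-Weil pairing on E[139] over F_{202115260852663} is alternating-bilinear: e_{139}(P',Q') = e_{139}(P,Q)^det(M).
55*61 - 83*23 = 1446; reduced mod 139: det = 56, inverse 72.
Double-and-add over 10001011: 8-1 doublings, 4-1 additions; each step l_{T,T}/v_{2T} or l_{T,P'}/v at Q'+S for random S.
Result: e(P',Q') = 80670121182009 + 38017544947547*t + 9501609128034*t^2.
e_{139}(P,Q) = (80670121182009 + 38017544947547*t + 9501609128034*t^2)^{72} = 56190632733279 + 14073358686769*t + 60325402635619*t^2.

56190632733279 + 14073358686769*t + 60325402635619*t^2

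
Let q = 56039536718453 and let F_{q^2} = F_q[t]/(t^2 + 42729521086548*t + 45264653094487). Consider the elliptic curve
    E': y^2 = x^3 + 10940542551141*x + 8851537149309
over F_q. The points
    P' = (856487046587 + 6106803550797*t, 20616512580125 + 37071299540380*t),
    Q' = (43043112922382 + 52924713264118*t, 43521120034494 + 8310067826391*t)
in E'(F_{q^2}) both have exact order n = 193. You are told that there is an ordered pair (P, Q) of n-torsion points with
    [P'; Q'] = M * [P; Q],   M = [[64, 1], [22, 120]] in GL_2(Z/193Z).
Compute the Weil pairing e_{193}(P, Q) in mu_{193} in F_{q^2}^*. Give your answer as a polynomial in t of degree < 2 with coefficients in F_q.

Since e_{193}(P,P)=e_{193}(Q,Q)=1 and e_{193}(Q,P)=e_{193}(P,Q)^{-1}, expanding e_{193}(64*P + 1*Q,22*P + 120*Q) leaves e(P,Q)^det(M).
Inverting 131 mod 193: 28. Thus e_{193}(P,Q) = e(P',Q')^{28}.
Miller loop for e_{193} over F_{56039536718453^2}: bits of 193 = 11000001; 7 double steps + 2 add steps, l/v at each.
So e_{193}(P',Q') = 40174571733375 + 14518513718511*t.
Finally e_{193}(P,Q) = 20053578743329 + 48350625936427*t.

20053578743329 + 48350625936427*t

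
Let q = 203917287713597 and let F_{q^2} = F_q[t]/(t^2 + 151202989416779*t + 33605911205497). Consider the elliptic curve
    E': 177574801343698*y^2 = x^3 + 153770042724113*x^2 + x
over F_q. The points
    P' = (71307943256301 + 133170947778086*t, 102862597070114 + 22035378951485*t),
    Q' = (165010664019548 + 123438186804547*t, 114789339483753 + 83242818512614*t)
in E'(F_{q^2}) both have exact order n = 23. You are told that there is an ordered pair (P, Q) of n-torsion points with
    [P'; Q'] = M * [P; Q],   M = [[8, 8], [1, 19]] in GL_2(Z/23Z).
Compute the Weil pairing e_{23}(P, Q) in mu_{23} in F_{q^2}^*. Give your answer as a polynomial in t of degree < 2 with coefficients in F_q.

Since e_{23}(P,P)=e_{23}(Q,Q)=1 and e_{23}(Q,P)=e_{23}(P,Q)^{-1}, expanding e_{23}(8*P + 8*Q,1*P + 19*Q) leaves e(P,Q)^det(M).
Hence e(P,Q) = e(P',Q')^{4} where 4 = 6^{-1} mod 23.
Set x_W=55768232894888*u+32449554251148, y_W=55768232894888*v; then E': y_W^2=x_W^3+167886738271300*x_W+162169441394321.
5-bit Miller (10111) on E'/F_{203917287713597} with a'=167886738271300, b'=162169441394321: accumulate tangent/chord ratios at Q'+S and P'+S'.
The quotient is 84261853999516 + 57527917360551*t.
e_{23}(P,Q) = (84261853999516 + 57527917360551*t)^{4} = 183067904482802 + 72940501890240*t.

183067904482802 + 72940501890240*t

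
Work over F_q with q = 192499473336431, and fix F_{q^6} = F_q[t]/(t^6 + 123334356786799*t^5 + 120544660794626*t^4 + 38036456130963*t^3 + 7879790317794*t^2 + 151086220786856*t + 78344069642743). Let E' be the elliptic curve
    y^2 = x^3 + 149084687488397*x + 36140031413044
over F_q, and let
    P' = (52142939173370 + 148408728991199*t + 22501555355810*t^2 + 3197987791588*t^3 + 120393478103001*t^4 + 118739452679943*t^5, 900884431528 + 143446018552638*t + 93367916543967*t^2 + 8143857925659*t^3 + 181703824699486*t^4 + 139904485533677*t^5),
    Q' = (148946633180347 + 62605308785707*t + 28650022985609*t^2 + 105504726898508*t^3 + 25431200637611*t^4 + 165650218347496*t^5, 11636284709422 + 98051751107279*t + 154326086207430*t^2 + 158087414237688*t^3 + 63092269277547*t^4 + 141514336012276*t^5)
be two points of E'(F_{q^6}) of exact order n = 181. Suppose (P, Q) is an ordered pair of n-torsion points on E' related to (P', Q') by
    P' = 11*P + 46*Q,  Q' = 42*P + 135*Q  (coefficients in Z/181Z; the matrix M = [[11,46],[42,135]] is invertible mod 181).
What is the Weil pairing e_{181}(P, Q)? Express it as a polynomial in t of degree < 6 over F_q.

The 181-Weil pairing on E[181] over F_{192499473336431} is alternating-bilinear: e_{181}(P',Q') = e_{181}(P,Q)^det(M).
So e_{181}(P,Q) = e_{181}(P',Q')^{66}, since 96*66 = 1 mod 181.
Build f_{181,P'} and f_{181,Q'} via the 8-bit ladder of 181=10110101_2; evaluate at shifted divisors; quotient in F_{192499473336431^6}.
Miller gives e_{181}(P',Q') = 86379375979830 + 188105976055976*t + 76393831932443*t^2 + 47438421689805*t^3 + 150969783941476*t^4 + 115966546271834*t^5 in F_{192499473336431^6}.
e_{181}(P,Q) = (86379375979830 + 188105976055976*t + 76393831932443*t^2 + 47438421689805*t^3 + 150969783941476*t^4 + 115966546271834*t^5)^{66} = 161856131088143 + 48291810847068*t + 49067177212643*t^2 + 108457468905434*t^3 + 50604717316740*t^4 + 167066543992987*t^5.

161856131088143 + 48291810847068*t + 49067177212643*t^2 + 108457468905434*t^3 + 50604717316740*t^4 + 167066543992987*t^5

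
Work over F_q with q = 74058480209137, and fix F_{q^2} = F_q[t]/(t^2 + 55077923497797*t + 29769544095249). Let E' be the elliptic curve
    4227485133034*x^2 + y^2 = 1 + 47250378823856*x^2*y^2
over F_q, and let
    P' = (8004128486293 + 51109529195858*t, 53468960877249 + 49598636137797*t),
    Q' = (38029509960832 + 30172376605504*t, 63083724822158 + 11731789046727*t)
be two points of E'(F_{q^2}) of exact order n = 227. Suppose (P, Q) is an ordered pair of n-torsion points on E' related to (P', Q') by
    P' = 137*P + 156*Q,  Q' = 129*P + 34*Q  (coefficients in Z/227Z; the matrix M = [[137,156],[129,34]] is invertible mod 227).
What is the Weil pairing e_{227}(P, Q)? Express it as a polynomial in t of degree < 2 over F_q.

54358482337802 + 6863734739964*t

Under M = [[137,156],[129,34]] in GL_2(Z/227), e_{227}(P',Q') = e_{227}(P,Q)^(137*34-156*129 mod 227).
137*34 - 156*129 = -15466; reduced mod 227: det = 197, inverse 174.
Edwards a_E,d_E -> Montgomery A=38325368649855,B=21160170328055 -> Weierstrass 6454695237052,1255205367508 via alpha=8579643992815,beta=26273516681863.
Miller loop for e_{227} over F_{74058480209137^2}: bits of 227 = 11100011; 7 double steps + 4 add steps, l/v at each.
Result: e(P',Q') = 41342805866254 + 26104592478784*t.
Thus e_{227}(P,Q) = 54358482337802 + 6863734739964*t.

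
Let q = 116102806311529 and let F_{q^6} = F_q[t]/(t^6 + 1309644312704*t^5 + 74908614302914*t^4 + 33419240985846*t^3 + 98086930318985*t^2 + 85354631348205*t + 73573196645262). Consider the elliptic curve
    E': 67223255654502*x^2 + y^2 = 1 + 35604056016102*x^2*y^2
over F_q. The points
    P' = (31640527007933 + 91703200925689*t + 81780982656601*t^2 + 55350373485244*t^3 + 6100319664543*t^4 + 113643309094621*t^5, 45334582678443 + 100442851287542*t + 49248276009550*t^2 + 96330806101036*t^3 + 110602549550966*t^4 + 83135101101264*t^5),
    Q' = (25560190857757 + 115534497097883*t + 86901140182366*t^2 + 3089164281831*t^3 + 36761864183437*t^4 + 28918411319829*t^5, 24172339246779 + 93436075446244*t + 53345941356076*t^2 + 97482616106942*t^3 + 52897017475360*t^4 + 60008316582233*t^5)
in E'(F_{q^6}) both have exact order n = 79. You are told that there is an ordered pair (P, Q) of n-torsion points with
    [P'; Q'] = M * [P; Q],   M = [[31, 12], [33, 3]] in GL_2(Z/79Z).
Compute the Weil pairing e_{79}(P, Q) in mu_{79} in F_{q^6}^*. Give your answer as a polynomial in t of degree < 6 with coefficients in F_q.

e_{79}(aP+bQ,cP+dQ) = e_{79}(P,Q)^(ad-bc); with (a,b,c,d)=(31,12,33,3) this gives the det-79 law.
Inverting 13 mod 79: 73. Thus e_{79}(P,Q) = e(P',Q')^{73}.
Map (x,y)_Ed via u=(1+y)/(1-y), v=(1+y)/((1-y)x) to Montgomery A=114199205033984,B=99513319345381; then to (a',b')=(22104188602534,10452471343042).
n = 79 = (1001111)_2 (7 bits, wt 5); accumulate f_{79,P'}(Q'+S)/f_{79,P'}(S) along the 6-step ladder.
Result: e(P',Q') = 198943804905 + 111136637912919*t + 44355468115881*t^2 + 37176721685561*t^3 + 7718195640477*t^4 + 25484918929289*t^5.
Thus e_{79}(P,Q) = 58604986458874 + 82706848756476*t + 92927950706160*t^2 + 37750524035259*t^3 + 111334902964389*t^4 + 79829899306749*t^5.

58604986458874 + 82706848756476*t + 92927950706160*t^2 + 37750524035259*t^3 + 111334902964389*t^4 + 79829899306749*t^5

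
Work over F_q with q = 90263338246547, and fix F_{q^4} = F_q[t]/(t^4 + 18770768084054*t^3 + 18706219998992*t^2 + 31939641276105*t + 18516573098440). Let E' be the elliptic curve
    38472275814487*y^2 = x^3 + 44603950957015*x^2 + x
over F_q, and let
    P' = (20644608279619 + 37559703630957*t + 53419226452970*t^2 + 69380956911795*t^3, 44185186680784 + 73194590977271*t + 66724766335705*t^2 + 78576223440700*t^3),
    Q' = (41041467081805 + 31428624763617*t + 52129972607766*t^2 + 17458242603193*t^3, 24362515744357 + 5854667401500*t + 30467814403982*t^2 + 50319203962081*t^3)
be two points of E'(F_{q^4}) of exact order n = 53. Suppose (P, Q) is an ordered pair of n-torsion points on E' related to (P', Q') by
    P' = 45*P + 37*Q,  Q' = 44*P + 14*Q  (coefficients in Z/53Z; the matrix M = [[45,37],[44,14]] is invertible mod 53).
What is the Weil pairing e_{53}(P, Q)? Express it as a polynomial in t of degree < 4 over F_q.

22651683924538 + 31646469826301*t + 27540783918952*t^2 + 4515973242883*t^3

The 53-Weil pairing on E[53] over F_{90263338246547} is alternating-bilinear: e_{53}(P',Q') = e_{53}(P,Q)^det(M).
So e_{53}(P,Q) = e_{53}(P',Q')^{6}, since 9*6 = 1 mod 53.
Set x_W=18696336988764*u+48990132008835, y_W=18696336988764*v; then E': y_W^2=x_W^3+79782987429268*x_W+58409918444815.
Build f_{53,P'} and f_{53,Q'} via the 6-bit ladder of 53=110101_2; evaluate at shifted divisors; quotient in F_{90263338246547^4}.
Miller gives e_{53}(P',Q') = 5319873706874 + 80671524003292*t + 57521320496497*t^2 + 71624811981202*t^3 in F_{90263338246547^4}.
Finally e_{53}(P,Q) = 22651683924538 + 31646469826301*t + 27540783918952*t^2 + 4515973242883*t^3.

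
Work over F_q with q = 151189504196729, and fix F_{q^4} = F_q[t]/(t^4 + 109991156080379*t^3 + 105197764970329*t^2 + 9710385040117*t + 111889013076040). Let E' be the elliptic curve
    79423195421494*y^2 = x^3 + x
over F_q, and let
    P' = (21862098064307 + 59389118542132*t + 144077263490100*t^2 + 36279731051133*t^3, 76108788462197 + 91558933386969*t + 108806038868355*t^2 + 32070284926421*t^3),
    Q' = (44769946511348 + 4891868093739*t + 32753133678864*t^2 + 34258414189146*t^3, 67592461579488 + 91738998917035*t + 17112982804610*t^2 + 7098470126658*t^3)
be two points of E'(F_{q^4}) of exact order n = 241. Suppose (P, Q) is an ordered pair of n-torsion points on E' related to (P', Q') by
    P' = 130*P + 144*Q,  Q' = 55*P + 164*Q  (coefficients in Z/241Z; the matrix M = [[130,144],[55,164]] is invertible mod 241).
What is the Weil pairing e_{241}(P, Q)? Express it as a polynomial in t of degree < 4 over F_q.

e_{241}(aP+bQ,cP+dQ) = e_{241}(P,Q)^(ad-bc); with (a,b,c,d)=(130,144,55,164) this gives the det-241 law.
Inverting 145 mod 241: 123. Thus e_{241}(P,Q) = e(P',Q')^{123}.
Montgomery->Weierstrass: x_W = 35956866926150*x, y_W=35956866926150*y on F_{151189504196729}; lands on y^2=x^3+141675058874363*x.
Build f_{241,P'} and f_{241,Q'} via the 8-bit ladder of 241=11110001_2; evaluate at shifted divisors; quotient in F_{151189504196729^4}.
Miller gives e_{241}(P',Q') = 56532003075685 + 23252015434565*t + 49010770468739*t^2 + 141074627519995*t^3 in F_{151189504196729^4}.
Hence e(P,Q) = 11227886616710 + 2628580286599*t + 43154382870331*t^2 + 20921082338738*t^3 in F_{151189504196729^4}^*.

11227886616710 + 2628580286599*t + 43154382870331*t^2 + 20921082338738*t^3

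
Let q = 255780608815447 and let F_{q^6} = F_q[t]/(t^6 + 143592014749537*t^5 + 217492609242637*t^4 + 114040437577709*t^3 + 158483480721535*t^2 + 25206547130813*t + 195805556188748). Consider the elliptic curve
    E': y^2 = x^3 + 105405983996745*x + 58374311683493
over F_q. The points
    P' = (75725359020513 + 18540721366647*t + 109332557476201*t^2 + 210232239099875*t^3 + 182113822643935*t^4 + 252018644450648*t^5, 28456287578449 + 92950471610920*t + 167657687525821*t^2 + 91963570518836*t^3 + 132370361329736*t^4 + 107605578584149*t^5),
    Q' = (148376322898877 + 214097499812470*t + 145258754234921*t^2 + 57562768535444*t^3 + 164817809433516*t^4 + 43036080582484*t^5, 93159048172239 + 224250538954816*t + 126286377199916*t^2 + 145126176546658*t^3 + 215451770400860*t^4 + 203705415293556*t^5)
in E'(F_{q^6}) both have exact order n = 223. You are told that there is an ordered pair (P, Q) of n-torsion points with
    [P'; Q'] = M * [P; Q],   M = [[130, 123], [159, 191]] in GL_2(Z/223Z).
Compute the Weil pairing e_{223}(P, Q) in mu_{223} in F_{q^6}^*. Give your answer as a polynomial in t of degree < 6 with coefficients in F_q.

17620143162424 + 190204779039352*t + 119824432531978*t^2 + 31177176330144*t^3 + 241561419953202*t^4 + 153187269178282*t^5

Since e_{223}(P,P)=e_{223}(Q,Q)=1 and e_{223}(Q,P)=e_{223}(P,Q)^{-1}, expanding e_{223}(130*P + 123*Q,159*P + 191*Q) leaves e(P,Q)^det(M).
Inverting 144 mod 223: 175. Thus e_{223}(P,Q) = e(P',Q')^{175}.
Build f_{223,P'} and f_{223,Q'} via the 8-bit ladder of 223=11011111_2; evaluate at shifted divisors; quotient in F_{255780608815447^6}.
Miller gives e_{223}(P',Q') = 221660260035879 + 180389771876702*t + 111538741947715*t^2 + 207518111102372*t^3 + 235064778622599*t^4 + 122753413218017*t^5 in F_{255780608815447^6}.
Hence e(P,Q) = 17620143162424 + 190204779039352*t + 119824432531978*t^2 + 31177176330144*t^3 + 241561419953202*t^4 + 153187269178282*t^5 in F_{255780608815447^6}^*.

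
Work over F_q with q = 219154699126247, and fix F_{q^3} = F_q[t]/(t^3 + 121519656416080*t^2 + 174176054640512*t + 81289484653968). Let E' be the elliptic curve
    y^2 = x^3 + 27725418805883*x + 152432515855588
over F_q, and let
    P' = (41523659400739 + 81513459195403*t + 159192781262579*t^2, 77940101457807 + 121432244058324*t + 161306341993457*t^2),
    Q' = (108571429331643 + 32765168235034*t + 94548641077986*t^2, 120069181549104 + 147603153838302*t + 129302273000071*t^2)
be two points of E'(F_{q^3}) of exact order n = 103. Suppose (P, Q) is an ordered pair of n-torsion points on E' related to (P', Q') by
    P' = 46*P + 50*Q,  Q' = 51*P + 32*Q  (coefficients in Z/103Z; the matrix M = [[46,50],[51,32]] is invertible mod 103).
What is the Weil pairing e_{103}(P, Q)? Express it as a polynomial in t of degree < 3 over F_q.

190482126646731 + 171028016668921*t + 49531067204139*t^2

e_{103}(aP+bQ,cP+dQ) = e_{103}(P,Q)^(ad-bc); with (a,b,c,d)=(46,50,51,32) this gives the det-103 law.
det M = 46*32 - 50*51 = -1078 = 55 (mod 103); 55^{-1} = 15 (mod 103).
n = 103 = (1100111)_2 (7 bits, wt 5); accumulate f_{103,P'}(Q'+S)/f_{103,P'}(S) along the 6-step ladder.
e_{103}(P',Q') = 137658160219910 + 95851916077333*t + 28253081896356*t^2.
Finally e_{103}(P,Q) = 190482126646731 + 171028016668921*t + 49531067204139*t^2.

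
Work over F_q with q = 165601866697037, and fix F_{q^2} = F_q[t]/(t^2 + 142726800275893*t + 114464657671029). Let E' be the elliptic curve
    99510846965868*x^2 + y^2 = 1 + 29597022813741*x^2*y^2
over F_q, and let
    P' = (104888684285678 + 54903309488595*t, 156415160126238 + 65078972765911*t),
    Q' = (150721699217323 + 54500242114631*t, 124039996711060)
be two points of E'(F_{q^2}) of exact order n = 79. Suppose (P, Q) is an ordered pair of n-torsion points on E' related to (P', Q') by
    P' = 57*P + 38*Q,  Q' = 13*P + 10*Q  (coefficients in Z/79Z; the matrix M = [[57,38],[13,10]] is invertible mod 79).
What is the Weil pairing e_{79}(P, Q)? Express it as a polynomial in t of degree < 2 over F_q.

e_{79} is bilinear + alternating on E[79], so e_{79}(57*P + 38*Q, 13*P + 10*Q) = e_{79}(P,Q)^(57*10-38*13).
det M = 57*10 - 38*13 = 76 = 76 (mod 79); 76^{-1} = 26 (mod 79).
Edwards a_E,d_E -> Montgomery A=92467614454047,B=94704031830113 -> Weierstrass 22424442368435,43365369436530 via alpha=104318911645120,beta=58878922712291.
Miller loop for e_{79} over F_{165601866697037^2}: bits of 79 = 1001111; 6 double steps + 4 add steps, l/v at each.
f_P(D_Q)/f_Q(D_P) = 147320513001959 + 106684892781442*t.
Raise to 26: e(P,Q) = 110887595615835 + 56486356301670*t in mu_{79}.

110887595615835 + 56486356301670*t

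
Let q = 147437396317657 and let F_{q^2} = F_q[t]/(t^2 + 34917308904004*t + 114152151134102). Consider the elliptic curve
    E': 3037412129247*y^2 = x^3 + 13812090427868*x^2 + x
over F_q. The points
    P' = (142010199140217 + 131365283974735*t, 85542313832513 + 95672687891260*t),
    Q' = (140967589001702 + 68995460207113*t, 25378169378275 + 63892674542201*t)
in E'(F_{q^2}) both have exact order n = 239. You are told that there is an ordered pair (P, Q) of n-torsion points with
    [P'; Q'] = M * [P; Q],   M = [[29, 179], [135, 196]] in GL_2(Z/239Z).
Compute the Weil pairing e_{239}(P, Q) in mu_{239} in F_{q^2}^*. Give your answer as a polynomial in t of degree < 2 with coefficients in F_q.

Alternating bilinearity on E[239] (values in mu_{239} in F_{147437396317657^2}) gives e(P',Q') = e(P,Q)^det(M).
Hence e(P,Q) = e(P',Q')^{144} where 144 = 161^{-1} mod 239.
Set x_W=71267067142911*u+144748044923070, y_W=71267067142911*v; then E': y_W^2=x_W^3+141668338423466*x_W+55036108572242.
8-bit Miller (11101111) on E'/F_{147437396317657} with a'=141668338423466, b'=55036108572242: accumulate tangent/chord ratios at Q'+S and P'+S'.
Miller gives e_{239}(P',Q') = 142272563224953 + 30608247140633*t in F_{147437396317657^2}.
Raise to 144: e(P,Q) = 124073854899355 + 57969962949620*t in mu_{239}.

124073854899355 + 57969962949620*t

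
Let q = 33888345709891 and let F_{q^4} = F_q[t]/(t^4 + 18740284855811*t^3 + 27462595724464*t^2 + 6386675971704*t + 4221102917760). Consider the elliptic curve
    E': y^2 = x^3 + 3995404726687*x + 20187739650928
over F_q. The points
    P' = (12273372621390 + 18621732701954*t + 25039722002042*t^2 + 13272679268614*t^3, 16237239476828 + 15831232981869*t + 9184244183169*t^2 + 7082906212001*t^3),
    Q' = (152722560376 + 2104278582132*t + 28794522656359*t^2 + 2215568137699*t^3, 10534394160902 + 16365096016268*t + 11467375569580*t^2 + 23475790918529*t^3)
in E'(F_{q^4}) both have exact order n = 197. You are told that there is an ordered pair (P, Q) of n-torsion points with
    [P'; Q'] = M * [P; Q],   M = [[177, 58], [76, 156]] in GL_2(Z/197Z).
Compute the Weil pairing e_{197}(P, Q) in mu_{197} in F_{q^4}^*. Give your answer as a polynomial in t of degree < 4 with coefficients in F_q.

14749217535214 + 11163325807029*t + 7985940313419*t^2 + 32442047189425*t^3

The 197-Weil pairing on E[197] over F_{33888345709891} is alternating-bilinear: e_{197}(P',Q') = e_{197}(P,Q)^det(M).
Inverting 155 mod 197: 136. Thus e_{197}(P,Q) = e(P',Q')^{136}.
n = 197 = (11000101)_2 (8 bits, wt 4); accumulate f_{197,P'}(Q'+S)/f_{197,P'}(S) along the 7-step ladder.
The quotient is 8533630061956 + 12693192822022*t + 28448199726897*t^2 + 18450207859331*t^3.
Thus e_{197}(P,Q) = 14749217535214 + 11163325807029*t + 7985940313419*t^2 + 32442047189425*t^3.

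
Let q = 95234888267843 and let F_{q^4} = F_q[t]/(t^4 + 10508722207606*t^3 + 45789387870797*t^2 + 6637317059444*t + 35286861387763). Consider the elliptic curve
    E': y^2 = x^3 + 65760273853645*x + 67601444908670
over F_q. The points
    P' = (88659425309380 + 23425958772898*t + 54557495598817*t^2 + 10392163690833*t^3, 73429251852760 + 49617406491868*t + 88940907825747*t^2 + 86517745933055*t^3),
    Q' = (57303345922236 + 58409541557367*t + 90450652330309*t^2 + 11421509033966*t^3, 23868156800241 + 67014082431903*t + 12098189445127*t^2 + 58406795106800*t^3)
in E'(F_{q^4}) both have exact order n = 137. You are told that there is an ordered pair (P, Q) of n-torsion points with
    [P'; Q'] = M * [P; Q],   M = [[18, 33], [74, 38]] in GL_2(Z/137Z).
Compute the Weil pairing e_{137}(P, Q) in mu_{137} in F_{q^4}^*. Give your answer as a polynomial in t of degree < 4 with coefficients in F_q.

38613145089034 + 80840382330827*t + 13928187336814*t^2 + 50606424769549*t^3

Under M = [[18,33],[74,38]] in GL_2(Z/137), e_{137}(P',Q') = e_{137}(P,Q)^(18*38-33*74 mod 137).
So e_{137}(P,Q) = e_{137}(P',Q')^{6}, since 23*6 = 1 mod 137.
Double-and-add over 10001001: 8-1 doublings, 3-1 additions; each step l_{T,T}/v_{2T} or l_{T,P'}/v at Q'+S for random S.
f_P(D_Q)/f_Q(D_P) = 78584781471843 + 67436356115219*t + 64617321505129*t^2 + 1946062606866*t^3.
Finally e_{137}(P,Q) = 38613145089034 + 80840382330827*t + 13928187336814*t^2 + 50606424769549*t^3.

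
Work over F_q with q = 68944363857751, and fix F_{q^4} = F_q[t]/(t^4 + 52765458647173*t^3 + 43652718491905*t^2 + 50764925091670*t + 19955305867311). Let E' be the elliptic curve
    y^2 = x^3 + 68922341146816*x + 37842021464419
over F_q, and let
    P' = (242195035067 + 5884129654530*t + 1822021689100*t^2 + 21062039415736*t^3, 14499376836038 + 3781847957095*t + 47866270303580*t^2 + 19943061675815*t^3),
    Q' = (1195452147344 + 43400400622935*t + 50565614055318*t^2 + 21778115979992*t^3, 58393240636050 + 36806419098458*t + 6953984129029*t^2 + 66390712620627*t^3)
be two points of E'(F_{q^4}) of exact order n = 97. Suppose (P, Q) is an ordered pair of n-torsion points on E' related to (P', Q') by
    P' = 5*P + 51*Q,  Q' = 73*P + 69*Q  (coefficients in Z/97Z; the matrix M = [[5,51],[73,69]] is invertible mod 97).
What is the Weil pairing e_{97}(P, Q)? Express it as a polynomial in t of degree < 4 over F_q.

Alternating bilinearity on E[97] (values in mu_{97} in F_{68944363857751^4}) gives e(P',Q') = e(P,Q)^det(M).
5*69 - 51*73 = -3378; reduced mod 97: det = 17, inverse 40.
n = 97 = (1100001)_2 (7 bits, wt 3); accumulate f_{97,P'}(Q'+S)/f_{97,P'}(S) along the 6-step ladder.
f_P(D_Q)/f_Q(D_P) = 34053240865880 + 43456382105695*t + 4574585831345*t^2 + 48293687967949*t^3.
Raise to 40: e(P,Q) = 66847260180456 + 27780643493024*t + 27885934009261*t^2 + 17066778547416*t^3 in mu_{97}.

66847260180456 + 27780643493024*t + 27885934009261*t^2 + 17066778547416*t^3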